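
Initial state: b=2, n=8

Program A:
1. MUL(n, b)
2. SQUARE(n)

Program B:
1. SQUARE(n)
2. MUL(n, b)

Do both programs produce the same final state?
No

Program A final state: b=2, n=256
Program B final state: b=2, n=128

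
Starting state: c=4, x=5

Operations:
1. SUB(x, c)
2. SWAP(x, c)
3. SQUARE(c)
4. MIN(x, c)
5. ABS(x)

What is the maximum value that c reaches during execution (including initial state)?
4

Values of c at each step:
Initial: c = 4 ← maximum
After step 1: c = 4
After step 2: c = 1
After step 3: c = 1
After step 4: c = 1
After step 5: c = 1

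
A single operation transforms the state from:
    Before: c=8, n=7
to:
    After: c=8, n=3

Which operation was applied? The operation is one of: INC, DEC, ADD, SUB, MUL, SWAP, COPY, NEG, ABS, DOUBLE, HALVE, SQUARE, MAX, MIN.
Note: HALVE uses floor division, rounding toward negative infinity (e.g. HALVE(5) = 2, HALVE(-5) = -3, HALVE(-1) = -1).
HALVE(n)

Analyzing the change:
Before: c=8, n=7
After: c=8, n=3
Variable n changed from 7 to 3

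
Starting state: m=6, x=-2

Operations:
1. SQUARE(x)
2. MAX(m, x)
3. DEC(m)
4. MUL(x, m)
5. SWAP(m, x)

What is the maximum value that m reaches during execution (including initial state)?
20

Values of m at each step:
Initial: m = 6
After step 1: m = 6
After step 2: m = 6
After step 3: m = 5
After step 4: m = 5
After step 5: m = 20 ← maximum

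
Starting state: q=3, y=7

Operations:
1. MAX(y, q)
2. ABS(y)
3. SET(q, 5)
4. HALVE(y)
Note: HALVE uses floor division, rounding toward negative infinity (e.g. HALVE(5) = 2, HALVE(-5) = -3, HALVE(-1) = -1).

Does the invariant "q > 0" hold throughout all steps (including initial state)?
Yes

The invariant holds at every step.

State at each step:
Initial: q=3, y=7
After step 1: q=3, y=7
After step 2: q=3, y=7
After step 3: q=5, y=7
After step 4: q=5, y=3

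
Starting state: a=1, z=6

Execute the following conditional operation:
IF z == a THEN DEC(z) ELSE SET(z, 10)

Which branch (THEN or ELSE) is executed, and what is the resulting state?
Branch: ELSE, Final state: a=1, z=10

Evaluating condition: z == a
z = 6, a = 1
Condition is False, so ELSE branch executes
After SET(z, 10): a=1, z=10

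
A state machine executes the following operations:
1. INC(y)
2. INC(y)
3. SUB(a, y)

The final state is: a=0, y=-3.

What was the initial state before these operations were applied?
a=-3, y=-5

Working backwards:
Final state: a=0, y=-3
Before step 3 (SUB(a, y)): a=-3, y=-3
Before step 2 (INC(y)): a=-3, y=-4
Before step 1 (INC(y)): a=-3, y=-5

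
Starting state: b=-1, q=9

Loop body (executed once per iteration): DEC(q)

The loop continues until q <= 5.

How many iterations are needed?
4

Tracing iterations:
Initial: b=-1, q=9
After iteration 1: b=-1, q=8
After iteration 2: b=-1, q=7
After iteration 3: b=-1, q=6
After iteration 4: b=-1, q=5
q <= 5 now holds, so the loop exits after 4 iterations.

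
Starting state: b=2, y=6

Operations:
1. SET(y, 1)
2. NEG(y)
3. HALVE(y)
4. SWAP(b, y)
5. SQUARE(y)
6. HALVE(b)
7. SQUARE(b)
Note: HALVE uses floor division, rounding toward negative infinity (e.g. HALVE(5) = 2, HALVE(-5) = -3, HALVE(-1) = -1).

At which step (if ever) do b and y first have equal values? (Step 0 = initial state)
Never

b and y never become equal during execution.

Comparing values at each step:
Initial: b=2, y=6
After step 1: b=2, y=1
After step 2: b=2, y=-1
After step 3: b=2, y=-1
After step 4: b=-1, y=2
After step 5: b=-1, y=4
After step 6: b=-1, y=4
After step 7: b=1, y=4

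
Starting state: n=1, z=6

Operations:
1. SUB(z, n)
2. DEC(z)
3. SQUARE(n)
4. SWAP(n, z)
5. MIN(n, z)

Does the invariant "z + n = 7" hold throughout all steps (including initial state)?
No, violated after step 1

The invariant is violated after step 1.

State at each step:
Initial: n=1, z=6
After step 1: n=1, z=5
After step 2: n=1, z=4
After step 3: n=1, z=4
After step 4: n=4, z=1
After step 5: n=1, z=1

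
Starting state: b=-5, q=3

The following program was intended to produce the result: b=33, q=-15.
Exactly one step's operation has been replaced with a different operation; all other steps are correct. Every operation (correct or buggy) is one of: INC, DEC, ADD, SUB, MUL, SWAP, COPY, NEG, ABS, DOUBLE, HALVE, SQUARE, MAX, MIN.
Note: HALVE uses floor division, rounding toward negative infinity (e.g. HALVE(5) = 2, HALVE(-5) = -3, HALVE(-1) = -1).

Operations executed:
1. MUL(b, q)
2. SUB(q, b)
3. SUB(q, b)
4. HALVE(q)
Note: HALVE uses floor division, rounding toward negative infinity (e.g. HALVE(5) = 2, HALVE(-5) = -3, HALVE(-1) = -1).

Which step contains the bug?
Step 4

Trace with buggy code:
Initial: b=-5, q=3
After step 1: b=-15, q=3
After step 2: b=-15, q=18
After step 3: b=-15, q=33
After step 4: b=-15, q=16
Actual final b=-15, q=16 ≠ expected b=33, q=-15.
Step 4 is the only position where a single-operation replacement can produce the expected result.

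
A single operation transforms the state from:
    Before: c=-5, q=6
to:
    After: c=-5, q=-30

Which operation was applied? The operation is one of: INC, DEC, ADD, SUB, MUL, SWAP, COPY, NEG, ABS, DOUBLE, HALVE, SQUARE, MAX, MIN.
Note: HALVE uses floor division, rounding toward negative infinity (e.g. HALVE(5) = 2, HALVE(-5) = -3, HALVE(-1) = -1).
MUL(q, c)

Analyzing the change:
Before: c=-5, q=6
After: c=-5, q=-30
Variable q changed from 6 to -30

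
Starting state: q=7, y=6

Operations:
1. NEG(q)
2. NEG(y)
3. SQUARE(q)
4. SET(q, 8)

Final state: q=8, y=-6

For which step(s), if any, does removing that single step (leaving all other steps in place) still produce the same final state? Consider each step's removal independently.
Step(s) 1, 3

Testing removal of each single step:
Without step 1: final = q=8, y=-6 (same)
Without step 2: final = q=8, y=6 (different)
Without step 3: final = q=8, y=-6 (same)
Without step 4: final = q=49, y=-6 (different)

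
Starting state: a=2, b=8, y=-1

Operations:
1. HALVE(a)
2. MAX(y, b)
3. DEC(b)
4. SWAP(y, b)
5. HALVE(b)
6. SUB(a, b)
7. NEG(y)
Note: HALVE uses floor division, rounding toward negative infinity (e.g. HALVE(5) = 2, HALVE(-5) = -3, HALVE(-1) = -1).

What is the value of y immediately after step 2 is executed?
y = 8

Tracing y through execution:
Initial: y = -1
After step 1 (HALVE(a)): y = -1
After step 2 (MAX(y, b)): y = 8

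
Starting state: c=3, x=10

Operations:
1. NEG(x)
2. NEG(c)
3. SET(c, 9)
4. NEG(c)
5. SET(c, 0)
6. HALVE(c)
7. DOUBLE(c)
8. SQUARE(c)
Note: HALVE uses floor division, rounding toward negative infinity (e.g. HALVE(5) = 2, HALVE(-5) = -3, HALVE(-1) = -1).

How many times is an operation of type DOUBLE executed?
1

Counting DOUBLE operations:
Step 7: DOUBLE(c) ← DOUBLE
Total: 1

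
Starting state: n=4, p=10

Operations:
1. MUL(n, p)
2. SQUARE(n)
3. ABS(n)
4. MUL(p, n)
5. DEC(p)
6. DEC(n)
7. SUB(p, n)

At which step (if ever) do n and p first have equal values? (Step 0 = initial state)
Never

n and p never become equal during execution.

Comparing values at each step:
Initial: n=4, p=10
After step 1: n=40, p=10
After step 2: n=1600, p=10
After step 3: n=1600, p=10
After step 4: n=1600, p=16000
After step 5: n=1600, p=15999
After step 6: n=1599, p=15999
After step 7: n=1599, p=14400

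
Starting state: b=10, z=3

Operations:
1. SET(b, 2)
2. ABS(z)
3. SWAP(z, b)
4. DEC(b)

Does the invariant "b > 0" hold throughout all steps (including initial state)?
Yes

The invariant holds at every step.

State at each step:
Initial: b=10, z=3
After step 1: b=2, z=3
After step 2: b=2, z=3
After step 3: b=3, z=2
After step 4: b=2, z=2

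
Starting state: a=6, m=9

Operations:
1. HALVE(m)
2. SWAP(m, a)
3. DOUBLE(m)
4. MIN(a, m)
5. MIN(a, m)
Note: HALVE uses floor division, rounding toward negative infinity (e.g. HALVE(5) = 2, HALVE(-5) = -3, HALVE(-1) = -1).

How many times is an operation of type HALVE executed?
1

Counting HALVE operations:
Step 1: HALVE(m) ← HALVE
Total: 1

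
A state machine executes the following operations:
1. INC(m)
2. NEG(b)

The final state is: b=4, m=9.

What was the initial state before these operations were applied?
b=-4, m=8

Working backwards:
Final state: b=4, m=9
Before step 2 (NEG(b)): b=-4, m=9
Before step 1 (INC(m)): b=-4, m=8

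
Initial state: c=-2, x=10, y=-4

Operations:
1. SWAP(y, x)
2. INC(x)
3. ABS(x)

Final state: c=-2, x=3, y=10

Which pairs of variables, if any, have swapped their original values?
None

Comparing initial and final values:
x: 10 → 3
y: -4 → 10
c: -2 → -2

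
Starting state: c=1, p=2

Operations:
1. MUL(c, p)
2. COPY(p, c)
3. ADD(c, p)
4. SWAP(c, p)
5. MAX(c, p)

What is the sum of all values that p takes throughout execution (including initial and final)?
16

Values of p at each step:
Initial: p = 2
After step 1: p = 2
After step 2: p = 2
After step 3: p = 2
After step 4: p = 4
After step 5: p = 4
Sum = 2 + 2 + 2 + 2 + 4 + 4 = 16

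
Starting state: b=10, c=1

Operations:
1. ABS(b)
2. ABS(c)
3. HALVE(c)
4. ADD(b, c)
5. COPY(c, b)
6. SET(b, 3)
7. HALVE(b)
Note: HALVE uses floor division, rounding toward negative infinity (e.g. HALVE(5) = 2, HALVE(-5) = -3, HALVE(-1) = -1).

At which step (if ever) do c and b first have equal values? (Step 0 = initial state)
Step 5

c and b first become equal after step 5.

Comparing values at each step:
Initial: c=1, b=10
After step 1: c=1, b=10
After step 2: c=1, b=10
After step 3: c=0, b=10
After step 4: c=0, b=10
After step 5: c=10, b=10 ← equal!
After step 6: c=10, b=3
After step 7: c=10, b=1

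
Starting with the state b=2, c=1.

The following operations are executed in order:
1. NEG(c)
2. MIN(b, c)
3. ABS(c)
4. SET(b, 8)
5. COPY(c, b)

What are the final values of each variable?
{b: 8, c: 8}

Step-by-step execution:
Initial: b=2, c=1
After step 1 (NEG(c)): b=2, c=-1
After step 2 (MIN(b, c)): b=-1, c=-1
After step 3 (ABS(c)): b=-1, c=1
After step 4 (SET(b, 8)): b=8, c=1
After step 5 (COPY(c, b)): b=8, c=8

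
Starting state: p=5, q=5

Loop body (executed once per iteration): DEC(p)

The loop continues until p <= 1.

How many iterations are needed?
4

Tracing iterations:
Initial: p=5, q=5
After iteration 1: p=4, q=5
After iteration 2: p=3, q=5
After iteration 3: p=2, q=5
After iteration 4: p=1, q=5
p <= 1 now holds, so the loop exits after 4 iterations.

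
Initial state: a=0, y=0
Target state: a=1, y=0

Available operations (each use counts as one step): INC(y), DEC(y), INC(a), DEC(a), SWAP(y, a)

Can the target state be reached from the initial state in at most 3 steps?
Yes

Path (1 step): INC(a)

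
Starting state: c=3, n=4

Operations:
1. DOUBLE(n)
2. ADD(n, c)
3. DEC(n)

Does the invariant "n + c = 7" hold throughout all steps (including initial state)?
No, violated after step 1

The invariant is violated after step 1.

State at each step:
Initial: c=3, n=4
After step 1: c=3, n=8
After step 2: c=3, n=11
After step 3: c=3, n=10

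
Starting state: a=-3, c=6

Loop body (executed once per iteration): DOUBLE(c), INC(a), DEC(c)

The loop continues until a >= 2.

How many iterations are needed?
5

Tracing iterations:
Initial: a=-3, c=6
After iteration 1: a=-2, c=11
After iteration 2: a=-1, c=21
After iteration 3: a=0, c=41
After iteration 4: a=1, c=81
After iteration 5: a=2, c=161
a >= 2 now holds, so the loop exits after 5 iterations.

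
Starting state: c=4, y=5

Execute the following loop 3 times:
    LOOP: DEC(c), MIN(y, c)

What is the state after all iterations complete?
c=1, y=1

Iteration trace:
Start: c=4, y=5
After iteration 1: c=3, y=3
After iteration 2: c=2, y=2
After iteration 3: c=1, y=1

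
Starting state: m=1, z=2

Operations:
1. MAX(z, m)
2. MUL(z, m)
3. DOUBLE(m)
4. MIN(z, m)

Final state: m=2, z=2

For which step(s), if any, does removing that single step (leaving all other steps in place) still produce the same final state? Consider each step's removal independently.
Step(s) 1, 2, 4

Testing removal of each single step:
Without step 1: final = m=2, z=2 (same)
Without step 2: final = m=2, z=2 (same)
Without step 3: final = m=1, z=1 (different)
Without step 4: final = m=2, z=2 (same)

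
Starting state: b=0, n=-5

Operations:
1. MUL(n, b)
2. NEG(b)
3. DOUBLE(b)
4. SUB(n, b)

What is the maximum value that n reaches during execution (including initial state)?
0

Values of n at each step:
Initial: n = -5
After step 1: n = 0 ← maximum
After step 2: n = 0
After step 3: n = 0
After step 4: n = 0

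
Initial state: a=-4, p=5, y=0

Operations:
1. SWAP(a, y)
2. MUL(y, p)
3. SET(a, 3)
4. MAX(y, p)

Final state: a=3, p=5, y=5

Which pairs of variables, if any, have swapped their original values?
None

Comparing initial and final values:
y: 0 → 5
a: -4 → 3
p: 5 → 5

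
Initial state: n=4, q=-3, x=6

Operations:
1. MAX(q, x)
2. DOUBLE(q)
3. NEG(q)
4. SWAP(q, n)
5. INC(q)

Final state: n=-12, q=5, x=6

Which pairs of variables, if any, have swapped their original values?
None

Comparing initial and final values:
q: -3 → 5
n: 4 → -12
x: 6 → 6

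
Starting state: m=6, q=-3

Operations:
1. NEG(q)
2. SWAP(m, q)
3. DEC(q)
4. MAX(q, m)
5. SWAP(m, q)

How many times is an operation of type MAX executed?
1

Counting MAX operations:
Step 4: MAX(q, m) ← MAX
Total: 1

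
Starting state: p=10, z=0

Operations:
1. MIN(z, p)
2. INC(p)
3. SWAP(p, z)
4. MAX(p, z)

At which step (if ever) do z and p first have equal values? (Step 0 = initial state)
Step 4

z and p first become equal after step 4.

Comparing values at each step:
Initial: z=0, p=10
After step 1: z=0, p=10
After step 2: z=0, p=11
After step 3: z=11, p=0
After step 4: z=11, p=11 ← equal!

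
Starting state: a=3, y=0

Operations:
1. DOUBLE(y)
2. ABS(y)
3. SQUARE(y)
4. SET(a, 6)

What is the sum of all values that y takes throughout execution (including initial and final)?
0

Values of y at each step:
Initial: y = 0
After step 1: y = 0
After step 2: y = 0
After step 3: y = 0
After step 4: y = 0
Sum = 0 + 0 + 0 + 0 + 0 = 0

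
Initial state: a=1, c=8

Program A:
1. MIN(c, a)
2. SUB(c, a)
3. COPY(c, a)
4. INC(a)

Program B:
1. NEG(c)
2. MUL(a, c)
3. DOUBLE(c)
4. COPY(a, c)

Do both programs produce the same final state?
No

Program A final state: a=2, c=1
Program B final state: a=-16, c=-16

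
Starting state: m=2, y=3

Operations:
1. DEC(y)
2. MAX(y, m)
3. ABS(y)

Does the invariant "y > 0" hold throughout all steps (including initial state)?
Yes

The invariant holds at every step.

State at each step:
Initial: m=2, y=3
After step 1: m=2, y=2
After step 2: m=2, y=2
After step 3: m=2, y=2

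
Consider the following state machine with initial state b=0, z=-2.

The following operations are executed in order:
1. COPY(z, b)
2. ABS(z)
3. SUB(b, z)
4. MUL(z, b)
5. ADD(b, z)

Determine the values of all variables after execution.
{b: 0, z: 0}

Step-by-step execution:
Initial: b=0, z=-2
After step 1 (COPY(z, b)): b=0, z=0
After step 2 (ABS(z)): b=0, z=0
After step 3 (SUB(b, z)): b=0, z=0
After step 4 (MUL(z, b)): b=0, z=0
After step 5 (ADD(b, z)): b=0, z=0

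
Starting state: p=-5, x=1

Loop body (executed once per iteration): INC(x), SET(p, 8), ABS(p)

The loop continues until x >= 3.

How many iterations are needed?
2

Tracing iterations:
Initial: p=-5, x=1
After iteration 1: p=8, x=2
After iteration 2: p=8, x=3
x >= 3 now holds, so the loop exits after 2 iterations.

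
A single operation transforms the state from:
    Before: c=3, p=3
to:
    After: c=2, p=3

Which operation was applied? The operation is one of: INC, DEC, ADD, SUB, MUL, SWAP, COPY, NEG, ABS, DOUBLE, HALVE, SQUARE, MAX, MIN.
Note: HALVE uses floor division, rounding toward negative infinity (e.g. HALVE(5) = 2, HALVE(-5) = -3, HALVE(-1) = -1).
DEC(c)

Analyzing the change:
Before: c=3, p=3
After: c=2, p=3
Variable c changed from 3 to 2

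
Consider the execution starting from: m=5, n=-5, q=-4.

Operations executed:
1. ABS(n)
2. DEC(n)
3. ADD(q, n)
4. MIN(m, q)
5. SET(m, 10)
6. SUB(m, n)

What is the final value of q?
q = 0

Tracing execution:
Step 1: ABS(n) → q = -4
Step 2: DEC(n) → q = -4
Step 3: ADD(q, n) → q = 0
Step 4: MIN(m, q) → q = 0
Step 5: SET(m, 10) → q = 0
Step 6: SUB(m, n) → q = 0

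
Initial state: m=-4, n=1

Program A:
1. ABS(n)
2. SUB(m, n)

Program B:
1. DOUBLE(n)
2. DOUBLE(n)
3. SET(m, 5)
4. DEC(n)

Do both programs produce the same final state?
No

Program A final state: m=-5, n=1
Program B final state: m=5, n=3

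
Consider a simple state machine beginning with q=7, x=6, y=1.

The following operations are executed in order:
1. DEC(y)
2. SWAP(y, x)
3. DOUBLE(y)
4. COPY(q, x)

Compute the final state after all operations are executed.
{q: 0, x: 0, y: 12}

Step-by-step execution:
Initial: q=7, x=6, y=1
After step 1 (DEC(y)): q=7, x=6, y=0
After step 2 (SWAP(y, x)): q=7, x=0, y=6
After step 3 (DOUBLE(y)): q=7, x=0, y=12
After step 4 (COPY(q, x)): q=0, x=0, y=12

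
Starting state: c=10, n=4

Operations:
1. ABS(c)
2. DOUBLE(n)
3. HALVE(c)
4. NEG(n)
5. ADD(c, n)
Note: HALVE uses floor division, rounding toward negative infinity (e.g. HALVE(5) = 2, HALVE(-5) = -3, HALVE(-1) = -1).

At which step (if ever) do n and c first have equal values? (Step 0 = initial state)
Never

n and c never become equal during execution.

Comparing values at each step:
Initial: n=4, c=10
After step 1: n=4, c=10
After step 2: n=8, c=10
After step 3: n=8, c=5
After step 4: n=-8, c=5
After step 5: n=-8, c=-3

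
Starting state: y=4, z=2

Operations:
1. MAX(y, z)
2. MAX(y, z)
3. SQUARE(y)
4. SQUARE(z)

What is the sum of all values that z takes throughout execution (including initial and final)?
12

Values of z at each step:
Initial: z = 2
After step 1: z = 2
After step 2: z = 2
After step 3: z = 2
After step 4: z = 4
Sum = 2 + 2 + 2 + 2 + 4 = 12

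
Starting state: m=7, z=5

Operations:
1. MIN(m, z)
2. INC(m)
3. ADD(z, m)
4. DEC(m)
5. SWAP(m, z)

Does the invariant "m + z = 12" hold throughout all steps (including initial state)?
No, violated after step 1

The invariant is violated after step 1.

State at each step:
Initial: m=7, z=5
After step 1: m=5, z=5
After step 2: m=6, z=5
After step 3: m=6, z=11
After step 4: m=5, z=11
After step 5: m=11, z=5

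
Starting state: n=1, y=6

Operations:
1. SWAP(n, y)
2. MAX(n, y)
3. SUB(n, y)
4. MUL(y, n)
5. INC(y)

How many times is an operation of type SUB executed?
1

Counting SUB operations:
Step 3: SUB(n, y) ← SUB
Total: 1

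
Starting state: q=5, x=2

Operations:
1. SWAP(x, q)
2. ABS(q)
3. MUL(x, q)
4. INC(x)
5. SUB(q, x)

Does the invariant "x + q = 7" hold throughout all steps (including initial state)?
No, violated after step 3

The invariant is violated after step 3.

State at each step:
Initial: q=5, x=2
After step 1: q=2, x=5
After step 2: q=2, x=5
After step 3: q=2, x=10
After step 4: q=2, x=11
After step 5: q=-9, x=11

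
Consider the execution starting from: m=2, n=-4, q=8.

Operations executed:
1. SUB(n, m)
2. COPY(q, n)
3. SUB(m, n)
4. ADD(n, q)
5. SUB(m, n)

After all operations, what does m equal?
m = 20

Tracing execution:
Step 1: SUB(n, m) → m = 2
Step 2: COPY(q, n) → m = 2
Step 3: SUB(m, n) → m = 8
Step 4: ADD(n, q) → m = 8
Step 5: SUB(m, n) → m = 20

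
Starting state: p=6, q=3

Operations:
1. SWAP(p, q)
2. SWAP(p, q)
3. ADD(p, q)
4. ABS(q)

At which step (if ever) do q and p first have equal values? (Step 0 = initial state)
Never

q and p never become equal during execution.

Comparing values at each step:
Initial: q=3, p=6
After step 1: q=6, p=3
After step 2: q=3, p=6
After step 3: q=3, p=9
After step 4: q=3, p=9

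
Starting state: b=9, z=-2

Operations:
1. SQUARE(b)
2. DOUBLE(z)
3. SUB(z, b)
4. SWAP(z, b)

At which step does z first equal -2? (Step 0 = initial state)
Step 0

Tracing z:
Initial: z = -2 ← first occurrence
After step 1: z = -2
After step 2: z = -4
After step 3: z = -85
After step 4: z = 81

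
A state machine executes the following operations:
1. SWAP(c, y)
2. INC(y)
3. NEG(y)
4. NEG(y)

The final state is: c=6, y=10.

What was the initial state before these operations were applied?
c=9, y=6

Working backwards:
Final state: c=6, y=10
Before step 4 (NEG(y)): c=6, y=-10
Before step 3 (NEG(y)): c=6, y=10
Before step 2 (INC(y)): c=6, y=9
Before step 1 (SWAP(c, y)): c=9, y=6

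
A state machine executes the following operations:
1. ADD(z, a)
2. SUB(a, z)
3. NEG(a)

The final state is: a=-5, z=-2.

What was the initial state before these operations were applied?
a=3, z=-5

Working backwards:
Final state: a=-5, z=-2
Before step 3 (NEG(a)): a=5, z=-2
Before step 2 (SUB(a, z)): a=3, z=-2
Before step 1 (ADD(z, a)): a=3, z=-5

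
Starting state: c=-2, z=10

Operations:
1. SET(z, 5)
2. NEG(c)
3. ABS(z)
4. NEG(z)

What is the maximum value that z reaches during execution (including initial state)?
10

Values of z at each step:
Initial: z = 10 ← maximum
After step 1: z = 5
After step 2: z = 5
After step 3: z = 5
After step 4: z = -5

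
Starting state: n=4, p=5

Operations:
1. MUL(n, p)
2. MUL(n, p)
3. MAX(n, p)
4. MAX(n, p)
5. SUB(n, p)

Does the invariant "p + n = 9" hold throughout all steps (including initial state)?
No, violated after step 1

The invariant is violated after step 1.

State at each step:
Initial: n=4, p=5
After step 1: n=20, p=5
After step 2: n=100, p=5
After step 3: n=100, p=5
After step 4: n=100, p=5
After step 5: n=95, p=5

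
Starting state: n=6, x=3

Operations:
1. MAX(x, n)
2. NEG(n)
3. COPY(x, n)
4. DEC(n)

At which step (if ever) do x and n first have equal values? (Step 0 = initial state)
Step 1

x and n first become equal after step 1.

Comparing values at each step:
Initial: x=3, n=6
After step 1: x=6, n=6 ← equal!
After step 2: x=6, n=-6
After step 3: x=-6, n=-6 ← equal!
After step 4: x=-6, n=-7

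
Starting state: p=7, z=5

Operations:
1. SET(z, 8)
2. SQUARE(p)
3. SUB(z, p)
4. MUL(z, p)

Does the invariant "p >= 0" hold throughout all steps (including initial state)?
Yes

The invariant holds at every step.

State at each step:
Initial: p=7, z=5
After step 1: p=7, z=8
After step 2: p=49, z=8
After step 3: p=49, z=-41
After step 4: p=49, z=-2009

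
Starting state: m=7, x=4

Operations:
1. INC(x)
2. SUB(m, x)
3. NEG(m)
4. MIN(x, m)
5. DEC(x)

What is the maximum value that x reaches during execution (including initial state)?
5

Values of x at each step:
Initial: x = 4
After step 1: x = 5 ← maximum
After step 2: x = 5
After step 3: x = 5
After step 4: x = -2
After step 5: x = -3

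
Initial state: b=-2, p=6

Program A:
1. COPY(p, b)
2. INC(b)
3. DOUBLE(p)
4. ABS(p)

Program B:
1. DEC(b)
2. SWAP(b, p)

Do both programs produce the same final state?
No

Program A final state: b=-1, p=4
Program B final state: b=6, p=-3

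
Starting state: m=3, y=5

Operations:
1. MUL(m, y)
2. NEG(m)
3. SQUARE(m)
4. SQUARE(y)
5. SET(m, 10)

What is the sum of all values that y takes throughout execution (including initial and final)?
70

Values of y at each step:
Initial: y = 5
After step 1: y = 5
After step 2: y = 5
After step 3: y = 5
After step 4: y = 25
After step 5: y = 25
Sum = 5 + 5 + 5 + 5 + 25 + 25 = 70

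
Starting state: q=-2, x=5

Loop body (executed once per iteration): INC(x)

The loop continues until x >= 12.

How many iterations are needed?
7

Tracing iterations:
Initial: q=-2, x=5
After iteration 1: q=-2, x=6
After iteration 2: q=-2, x=7
After iteration 3: q=-2, x=8
After iteration 4: q=-2, x=9
After iteration 5: q=-2, x=10
After iteration 6: q=-2, x=11
After iteration 7: q=-2, x=12
x >= 12 now holds, so the loop exits after 7 iterations.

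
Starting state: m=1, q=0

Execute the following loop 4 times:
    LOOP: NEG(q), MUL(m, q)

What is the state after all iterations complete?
m=0, q=0

Iteration trace:
Start: m=1, q=0
After iteration 1: m=0, q=0
After iteration 2: m=0, q=0
After iteration 3: m=0, q=0
After iteration 4: m=0, q=0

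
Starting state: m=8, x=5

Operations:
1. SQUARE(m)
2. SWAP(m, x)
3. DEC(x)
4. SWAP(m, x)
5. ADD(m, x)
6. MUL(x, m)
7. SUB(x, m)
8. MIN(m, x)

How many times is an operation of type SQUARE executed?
1

Counting SQUARE operations:
Step 1: SQUARE(m) ← SQUARE
Total: 1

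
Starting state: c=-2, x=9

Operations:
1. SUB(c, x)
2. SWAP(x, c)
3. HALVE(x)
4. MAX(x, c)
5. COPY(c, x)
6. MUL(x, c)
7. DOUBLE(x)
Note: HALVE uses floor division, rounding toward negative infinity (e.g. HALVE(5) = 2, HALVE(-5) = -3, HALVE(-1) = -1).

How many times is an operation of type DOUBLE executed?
1

Counting DOUBLE operations:
Step 7: DOUBLE(x) ← DOUBLE
Total: 1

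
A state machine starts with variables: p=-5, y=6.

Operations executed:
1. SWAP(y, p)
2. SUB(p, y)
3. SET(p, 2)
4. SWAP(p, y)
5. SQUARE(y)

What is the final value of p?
p = -5

Tracing execution:
Step 1: SWAP(y, p) → p = 6
Step 2: SUB(p, y) → p = 11
Step 3: SET(p, 2) → p = 2
Step 4: SWAP(p, y) → p = -5
Step 5: SQUARE(y) → p = -5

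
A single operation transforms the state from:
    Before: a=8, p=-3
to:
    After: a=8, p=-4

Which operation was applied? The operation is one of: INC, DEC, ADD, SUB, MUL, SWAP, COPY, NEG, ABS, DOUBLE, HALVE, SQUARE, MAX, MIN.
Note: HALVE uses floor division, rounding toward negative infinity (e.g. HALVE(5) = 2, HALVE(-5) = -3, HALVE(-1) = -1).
DEC(p)

Analyzing the change:
Before: a=8, p=-3
After: a=8, p=-4
Variable p changed from -3 to -4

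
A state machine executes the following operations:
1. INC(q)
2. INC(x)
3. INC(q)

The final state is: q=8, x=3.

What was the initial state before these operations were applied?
q=6, x=2

Working backwards:
Final state: q=8, x=3
Before step 3 (INC(q)): q=7, x=3
Before step 2 (INC(x)): q=7, x=2
Before step 1 (INC(q)): q=6, x=2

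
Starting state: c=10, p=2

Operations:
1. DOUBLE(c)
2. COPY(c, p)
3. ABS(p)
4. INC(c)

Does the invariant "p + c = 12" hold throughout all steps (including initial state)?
No, violated after step 1

The invariant is violated after step 1.

State at each step:
Initial: c=10, p=2
After step 1: c=20, p=2
After step 2: c=2, p=2
After step 3: c=2, p=2
After step 4: c=3, p=2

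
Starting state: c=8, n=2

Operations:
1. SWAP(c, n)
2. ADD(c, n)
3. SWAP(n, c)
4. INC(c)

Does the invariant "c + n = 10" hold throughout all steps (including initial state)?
No, violated after step 2

The invariant is violated after step 2.

State at each step:
Initial: c=8, n=2
After step 1: c=2, n=8
After step 2: c=10, n=8
After step 3: c=8, n=10
After step 4: c=9, n=10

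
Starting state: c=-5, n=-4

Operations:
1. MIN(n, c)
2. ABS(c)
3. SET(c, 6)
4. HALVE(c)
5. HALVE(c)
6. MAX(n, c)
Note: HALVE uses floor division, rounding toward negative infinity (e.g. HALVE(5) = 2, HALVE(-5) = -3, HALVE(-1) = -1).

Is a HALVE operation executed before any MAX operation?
Yes

First HALVE: step 4
First MAX: step 6
Since 4 < 6, HALVE comes first.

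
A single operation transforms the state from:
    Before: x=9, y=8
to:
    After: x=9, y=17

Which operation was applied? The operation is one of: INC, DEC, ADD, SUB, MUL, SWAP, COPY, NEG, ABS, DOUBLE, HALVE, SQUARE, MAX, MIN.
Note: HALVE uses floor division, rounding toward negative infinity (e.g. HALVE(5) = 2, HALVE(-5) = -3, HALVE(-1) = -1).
ADD(y, x)

Analyzing the change:
Before: x=9, y=8
After: x=9, y=17
Variable y changed from 8 to 17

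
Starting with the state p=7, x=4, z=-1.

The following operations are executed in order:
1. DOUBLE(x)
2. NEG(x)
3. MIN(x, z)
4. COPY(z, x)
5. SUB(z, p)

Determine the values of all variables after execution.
{p: 7, x: -8, z: -15}

Step-by-step execution:
Initial: p=7, x=4, z=-1
After step 1 (DOUBLE(x)): p=7, x=8, z=-1
After step 2 (NEG(x)): p=7, x=-8, z=-1
After step 3 (MIN(x, z)): p=7, x=-8, z=-1
After step 4 (COPY(z, x)): p=7, x=-8, z=-8
After step 5 (SUB(z, p)): p=7, x=-8, z=-15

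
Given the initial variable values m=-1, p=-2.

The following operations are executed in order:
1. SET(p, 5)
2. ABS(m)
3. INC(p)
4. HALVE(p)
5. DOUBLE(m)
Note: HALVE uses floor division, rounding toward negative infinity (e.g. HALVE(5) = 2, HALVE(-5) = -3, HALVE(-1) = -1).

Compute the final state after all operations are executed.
{m: 2, p: 3}

Step-by-step execution:
Initial: m=-1, p=-2
After step 1 (SET(p, 5)): m=-1, p=5
After step 2 (ABS(m)): m=1, p=5
After step 3 (INC(p)): m=1, p=6
After step 4 (HALVE(p)): m=1, p=3
After step 5 (DOUBLE(m)): m=2, p=3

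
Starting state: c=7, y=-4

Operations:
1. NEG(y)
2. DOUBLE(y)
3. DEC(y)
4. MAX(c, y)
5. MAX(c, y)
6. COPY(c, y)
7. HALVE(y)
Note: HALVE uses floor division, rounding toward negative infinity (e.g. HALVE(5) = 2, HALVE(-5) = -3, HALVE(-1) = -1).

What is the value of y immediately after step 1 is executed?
y = 4

Tracing y through execution:
Initial: y = -4
After step 1 (NEG(y)): y = 4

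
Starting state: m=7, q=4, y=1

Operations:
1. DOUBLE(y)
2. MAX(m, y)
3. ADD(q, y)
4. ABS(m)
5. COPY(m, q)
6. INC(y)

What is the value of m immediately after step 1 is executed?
m = 7

Tracing m through execution:
Initial: m = 7
After step 1 (DOUBLE(y)): m = 7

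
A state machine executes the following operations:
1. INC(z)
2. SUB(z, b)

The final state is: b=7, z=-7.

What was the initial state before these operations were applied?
b=7, z=-1

Working backwards:
Final state: b=7, z=-7
Before step 2 (SUB(z, b)): b=7, z=0
Before step 1 (INC(z)): b=7, z=-1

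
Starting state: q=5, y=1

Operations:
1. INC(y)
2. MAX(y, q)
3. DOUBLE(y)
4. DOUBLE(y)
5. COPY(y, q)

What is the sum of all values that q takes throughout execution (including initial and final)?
30

Values of q at each step:
Initial: q = 5
After step 1: q = 5
After step 2: q = 5
After step 3: q = 5
After step 4: q = 5
After step 5: q = 5
Sum = 5 + 5 + 5 + 5 + 5 + 5 = 30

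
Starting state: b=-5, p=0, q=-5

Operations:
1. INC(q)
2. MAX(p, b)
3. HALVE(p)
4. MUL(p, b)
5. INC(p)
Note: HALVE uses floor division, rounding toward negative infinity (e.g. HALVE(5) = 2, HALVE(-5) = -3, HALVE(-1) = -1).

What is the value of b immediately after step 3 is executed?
b = -5

Tracing b through execution:
Initial: b = -5
After step 1 (INC(q)): b = -5
After step 2 (MAX(p, b)): b = -5
After step 3 (HALVE(p)): b = -5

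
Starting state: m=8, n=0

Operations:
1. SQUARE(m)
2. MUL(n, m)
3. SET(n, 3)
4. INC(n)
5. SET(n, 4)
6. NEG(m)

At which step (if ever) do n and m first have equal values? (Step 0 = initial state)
Never

n and m never become equal during execution.

Comparing values at each step:
Initial: n=0, m=8
After step 1: n=0, m=64
After step 2: n=0, m=64
After step 3: n=3, m=64
After step 4: n=4, m=64
After step 5: n=4, m=64
After step 6: n=4, m=-64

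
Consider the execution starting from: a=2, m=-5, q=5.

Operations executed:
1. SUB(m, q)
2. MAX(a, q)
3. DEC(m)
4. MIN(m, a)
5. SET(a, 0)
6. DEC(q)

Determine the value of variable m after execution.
m = -11

Tracing execution:
Step 1: SUB(m, q) → m = -10
Step 2: MAX(a, q) → m = -10
Step 3: DEC(m) → m = -11
Step 4: MIN(m, a) → m = -11
Step 5: SET(a, 0) → m = -11
Step 6: DEC(q) → m = -11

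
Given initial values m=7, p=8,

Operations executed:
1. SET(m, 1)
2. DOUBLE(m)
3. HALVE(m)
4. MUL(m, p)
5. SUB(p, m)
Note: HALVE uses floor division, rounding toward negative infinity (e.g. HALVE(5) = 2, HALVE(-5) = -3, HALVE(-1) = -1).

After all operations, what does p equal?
p = 0

Tracing execution:
Step 1: SET(m, 1) → p = 8
Step 2: DOUBLE(m) → p = 8
Step 3: HALVE(m) → p = 8
Step 4: MUL(m, p) → p = 8
Step 5: SUB(p, m) → p = 0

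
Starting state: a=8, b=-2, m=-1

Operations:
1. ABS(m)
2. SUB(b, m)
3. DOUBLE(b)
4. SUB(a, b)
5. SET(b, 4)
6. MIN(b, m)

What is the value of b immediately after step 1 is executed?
b = -2

Tracing b through execution:
Initial: b = -2
After step 1 (ABS(m)): b = -2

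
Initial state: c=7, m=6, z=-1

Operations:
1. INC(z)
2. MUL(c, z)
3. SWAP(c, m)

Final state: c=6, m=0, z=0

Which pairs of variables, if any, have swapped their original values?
None

Comparing initial and final values:
m: 6 → 0
z: -1 → 0
c: 7 → 6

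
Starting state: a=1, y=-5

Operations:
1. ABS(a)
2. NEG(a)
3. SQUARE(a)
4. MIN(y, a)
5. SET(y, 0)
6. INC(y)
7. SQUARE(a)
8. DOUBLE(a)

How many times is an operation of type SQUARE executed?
2

Counting SQUARE operations:
Step 3: SQUARE(a) ← SQUARE
Step 7: SQUARE(a) ← SQUARE
Total: 2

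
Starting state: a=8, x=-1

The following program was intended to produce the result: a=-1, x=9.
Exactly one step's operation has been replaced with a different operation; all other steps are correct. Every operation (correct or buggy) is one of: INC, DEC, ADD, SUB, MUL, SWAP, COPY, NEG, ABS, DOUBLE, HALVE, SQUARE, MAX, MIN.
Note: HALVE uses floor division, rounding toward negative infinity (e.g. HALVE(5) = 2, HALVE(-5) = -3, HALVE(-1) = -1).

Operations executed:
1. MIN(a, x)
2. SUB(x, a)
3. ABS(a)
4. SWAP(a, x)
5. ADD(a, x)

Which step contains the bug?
Step 1

Trace with buggy code:
Initial: a=8, x=-1
After step 1: a=-1, x=-1
After step 2: a=-1, x=0
After step 3: a=1, x=0
After step 4: a=0, x=1
After step 5: a=1, x=1
Actual final a=1, x=1 ≠ expected a=-1, x=9.
Step 1 is the only position where a single-operation replacement can produce the expected result.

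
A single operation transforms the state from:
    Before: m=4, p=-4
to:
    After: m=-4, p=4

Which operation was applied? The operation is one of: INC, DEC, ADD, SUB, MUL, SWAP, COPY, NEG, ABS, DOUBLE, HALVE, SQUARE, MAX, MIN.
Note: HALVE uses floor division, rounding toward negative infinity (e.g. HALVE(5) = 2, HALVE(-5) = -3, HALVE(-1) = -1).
SWAP(p, m)

Analyzing the change:
Before: m=4, p=-4
After: m=-4, p=4
Variable p changed from -4 to 4
Variable m changed from 4 to -4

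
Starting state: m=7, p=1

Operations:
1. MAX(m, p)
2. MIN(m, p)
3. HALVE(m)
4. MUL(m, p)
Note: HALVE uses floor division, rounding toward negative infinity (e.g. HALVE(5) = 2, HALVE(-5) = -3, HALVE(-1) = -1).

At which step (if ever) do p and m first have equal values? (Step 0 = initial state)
Step 2

p and m first become equal after step 2.

Comparing values at each step:
Initial: p=1, m=7
After step 1: p=1, m=7
After step 2: p=1, m=1 ← equal!
After step 3: p=1, m=0
After step 4: p=1, m=0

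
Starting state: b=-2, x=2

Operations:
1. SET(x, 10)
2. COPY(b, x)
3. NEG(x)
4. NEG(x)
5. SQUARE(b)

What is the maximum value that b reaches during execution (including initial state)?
100

Values of b at each step:
Initial: b = -2
After step 1: b = -2
After step 2: b = 10
After step 3: b = 10
After step 4: b = 10
After step 5: b = 100 ← maximum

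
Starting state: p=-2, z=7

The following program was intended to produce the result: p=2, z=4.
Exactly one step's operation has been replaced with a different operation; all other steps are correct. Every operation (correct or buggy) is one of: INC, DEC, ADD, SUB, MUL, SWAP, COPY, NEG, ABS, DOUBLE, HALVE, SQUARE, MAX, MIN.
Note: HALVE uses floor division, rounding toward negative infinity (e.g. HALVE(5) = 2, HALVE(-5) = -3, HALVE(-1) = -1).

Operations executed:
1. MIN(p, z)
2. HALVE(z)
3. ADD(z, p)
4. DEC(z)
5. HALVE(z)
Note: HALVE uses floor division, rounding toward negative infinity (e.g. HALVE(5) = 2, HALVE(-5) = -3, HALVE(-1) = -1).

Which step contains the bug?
Step 2

Trace with buggy code:
Initial: p=-2, z=7
After step 1: p=-2, z=7
After step 2: p=-2, z=3
After step 3: p=-2, z=1
After step 4: p=-2, z=0
After step 5: p=-2, z=0
Actual final p=-2, z=0 ≠ expected p=2, z=4.
Step 2 is the only position where a single-operation replacement can produce the expected result.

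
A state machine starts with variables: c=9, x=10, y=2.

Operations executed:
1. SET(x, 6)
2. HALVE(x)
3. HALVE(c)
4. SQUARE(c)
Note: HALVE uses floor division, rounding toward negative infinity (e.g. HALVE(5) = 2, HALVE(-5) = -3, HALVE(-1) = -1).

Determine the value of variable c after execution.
c = 16

Tracing execution:
Step 1: SET(x, 6) → c = 9
Step 2: HALVE(x) → c = 9
Step 3: HALVE(c) → c = 4
Step 4: SQUARE(c) → c = 16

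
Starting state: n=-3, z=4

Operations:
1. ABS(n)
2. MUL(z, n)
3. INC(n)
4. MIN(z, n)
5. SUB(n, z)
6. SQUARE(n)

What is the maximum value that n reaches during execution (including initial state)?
4

Values of n at each step:
Initial: n = -3
After step 1: n = 3
After step 2: n = 3
After step 3: n = 4 ← maximum
After step 4: n = 4
After step 5: n = 0
After step 6: n = 0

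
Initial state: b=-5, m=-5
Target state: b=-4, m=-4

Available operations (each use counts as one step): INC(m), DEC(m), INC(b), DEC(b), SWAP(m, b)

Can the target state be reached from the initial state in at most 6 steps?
Yes

Path (2 steps): INC(m) → INC(b)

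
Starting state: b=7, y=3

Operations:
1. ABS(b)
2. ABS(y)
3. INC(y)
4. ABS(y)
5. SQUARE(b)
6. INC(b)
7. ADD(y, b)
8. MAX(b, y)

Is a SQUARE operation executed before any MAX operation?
Yes

First SQUARE: step 5
First MAX: step 8
Since 5 < 8, SQUARE comes first.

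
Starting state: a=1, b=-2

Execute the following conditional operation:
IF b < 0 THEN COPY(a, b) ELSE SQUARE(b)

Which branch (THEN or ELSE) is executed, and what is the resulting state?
Branch: THEN, Final state: a=-2, b=-2

Evaluating condition: b < 0
b = -2
Condition is True, so THEN branch executes
After COPY(a, b): a=-2, b=-2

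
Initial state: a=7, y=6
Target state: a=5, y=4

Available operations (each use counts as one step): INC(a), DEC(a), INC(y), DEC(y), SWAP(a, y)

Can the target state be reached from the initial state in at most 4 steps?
Yes

Path (4 steps): DEC(a) → DEC(a) → DEC(y) → DEC(y)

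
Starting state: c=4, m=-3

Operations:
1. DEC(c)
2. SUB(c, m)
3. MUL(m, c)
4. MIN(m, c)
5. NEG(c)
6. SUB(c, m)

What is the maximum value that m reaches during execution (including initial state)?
-3

Values of m at each step:
Initial: m = -3 ← maximum
After step 1: m = -3
After step 2: m = -3
After step 3: m = -18
After step 4: m = -18
After step 5: m = -18
After step 6: m = -18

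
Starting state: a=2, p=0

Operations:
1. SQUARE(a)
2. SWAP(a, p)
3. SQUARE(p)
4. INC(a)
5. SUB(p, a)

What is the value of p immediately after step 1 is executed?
p = 0

Tracing p through execution:
Initial: p = 0
After step 1 (SQUARE(a)): p = 0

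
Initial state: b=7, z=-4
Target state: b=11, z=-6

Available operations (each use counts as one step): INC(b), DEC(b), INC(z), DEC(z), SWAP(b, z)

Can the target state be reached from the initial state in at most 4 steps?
No

The target state cannot be reached within 4 steps.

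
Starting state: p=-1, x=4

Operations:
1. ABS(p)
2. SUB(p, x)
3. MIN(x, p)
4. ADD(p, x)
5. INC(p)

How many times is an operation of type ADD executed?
1

Counting ADD operations:
Step 4: ADD(p, x) ← ADD
Total: 1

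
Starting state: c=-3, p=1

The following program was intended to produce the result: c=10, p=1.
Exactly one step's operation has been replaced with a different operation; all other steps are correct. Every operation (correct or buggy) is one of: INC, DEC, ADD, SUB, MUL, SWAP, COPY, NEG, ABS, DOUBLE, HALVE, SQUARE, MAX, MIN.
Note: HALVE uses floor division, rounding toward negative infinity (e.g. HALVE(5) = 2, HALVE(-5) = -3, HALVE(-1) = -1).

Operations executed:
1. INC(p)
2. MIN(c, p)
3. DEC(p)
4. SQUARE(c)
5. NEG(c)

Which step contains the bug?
Step 5

Trace with buggy code:
Initial: c=-3, p=1
After step 1: c=-3, p=2
After step 2: c=-3, p=2
After step 3: c=-3, p=1
After step 4: c=9, p=1
After step 5: c=-9, p=1
Actual final c=-9, p=1 ≠ expected c=10, p=1.
Step 5 is the only position where a single-operation replacement can produce the expected result.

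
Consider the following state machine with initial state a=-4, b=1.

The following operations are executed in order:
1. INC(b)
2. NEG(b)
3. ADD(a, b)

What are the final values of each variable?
{a: -6, b: -2}

Step-by-step execution:
Initial: a=-4, b=1
After step 1 (INC(b)): a=-4, b=2
After step 2 (NEG(b)): a=-4, b=-2
After step 3 (ADD(a, b)): a=-6, b=-2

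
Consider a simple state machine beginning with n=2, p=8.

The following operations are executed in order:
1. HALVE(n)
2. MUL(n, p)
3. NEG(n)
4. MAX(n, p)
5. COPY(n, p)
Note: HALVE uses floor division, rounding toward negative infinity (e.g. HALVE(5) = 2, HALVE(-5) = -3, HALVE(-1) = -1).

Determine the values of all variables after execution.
{n: 8, p: 8}

Step-by-step execution:
Initial: n=2, p=8
After step 1 (HALVE(n)): n=1, p=8
After step 2 (MUL(n, p)): n=8, p=8
After step 3 (NEG(n)): n=-8, p=8
After step 4 (MAX(n, p)): n=8, p=8
After step 5 (COPY(n, p)): n=8, p=8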